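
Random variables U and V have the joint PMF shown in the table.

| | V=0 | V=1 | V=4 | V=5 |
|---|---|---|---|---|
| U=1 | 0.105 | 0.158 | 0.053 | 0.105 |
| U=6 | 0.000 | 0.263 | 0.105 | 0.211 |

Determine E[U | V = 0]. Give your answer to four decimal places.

P(V = 0) = 0.105.
Σ U·P over the event = 1·(0.105) = 0.105.
E[U | V = 0] = (0.105) / (0.105) = 1.0000.

1.0000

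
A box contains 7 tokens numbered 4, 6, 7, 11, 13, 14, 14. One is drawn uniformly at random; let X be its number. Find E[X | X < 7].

P(X < 7) = 2/7.
Σ over the event: 4·1/7 + 6·1/7 = 10/7.
E[X | X < 7] = (10/7) / (2/7) = 5.

5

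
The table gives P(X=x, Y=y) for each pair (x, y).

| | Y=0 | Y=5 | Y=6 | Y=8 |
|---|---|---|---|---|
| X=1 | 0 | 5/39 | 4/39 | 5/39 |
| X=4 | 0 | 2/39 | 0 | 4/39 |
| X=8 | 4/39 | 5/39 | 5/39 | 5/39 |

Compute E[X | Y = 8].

61/14

P(Y = 8) = 14/39.
Summing X·P(X=x,Y=y) over the conditioning event gives 61/39.
E[X | Y = 8] = (61/39) / (14/39) = 61/14.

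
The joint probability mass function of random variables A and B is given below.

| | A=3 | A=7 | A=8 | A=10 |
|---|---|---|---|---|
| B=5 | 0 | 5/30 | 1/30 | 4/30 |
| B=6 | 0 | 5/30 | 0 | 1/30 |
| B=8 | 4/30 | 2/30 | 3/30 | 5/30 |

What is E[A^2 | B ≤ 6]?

527/8

P(B ≤ 6) = 8/15.
Σ A^2·P over the event = 49·(5/30) + 49·(5/30) + 64·(1/30) + 100·(4/30) + 100·(1/30) = 527/15.
E[A^2 | B ≤ 6] = (527/15) / (8/15) = 527/8.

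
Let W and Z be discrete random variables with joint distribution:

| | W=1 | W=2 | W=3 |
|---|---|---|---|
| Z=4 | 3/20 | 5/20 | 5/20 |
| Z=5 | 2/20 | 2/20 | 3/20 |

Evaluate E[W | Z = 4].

28/13

P(Z = 4) = 13/20.
Summing W·P(W=x,Z=y) over the conditioning event gives 7/5.
E[W | Z = 4] = (7/5) / (13/20) = 28/13.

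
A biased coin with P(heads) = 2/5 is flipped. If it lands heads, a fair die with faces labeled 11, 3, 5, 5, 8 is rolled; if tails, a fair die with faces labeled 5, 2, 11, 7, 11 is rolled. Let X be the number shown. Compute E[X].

E[X | heads] = (11+3+5+5+8)/5 = 32/5.
E[X | tails] = (5+2+11+7+11)/5 = 36/5.
By the law of total expectation,
E[X] = (2/5)·(32/5) + (3/5)·(36/5) = 172/25.

172/25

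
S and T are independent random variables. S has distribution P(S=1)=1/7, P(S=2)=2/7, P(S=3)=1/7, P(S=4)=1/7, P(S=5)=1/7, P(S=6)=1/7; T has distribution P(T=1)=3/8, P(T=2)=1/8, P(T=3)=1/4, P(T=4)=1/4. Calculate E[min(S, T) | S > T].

P(S > T) = 4/7.
Summing min(S,T)·P(x,y) over outcomes with S > T gives 15/14.
E[min(S, T) | S > T] = (15/14) / (4/7) = 15/8.

15/8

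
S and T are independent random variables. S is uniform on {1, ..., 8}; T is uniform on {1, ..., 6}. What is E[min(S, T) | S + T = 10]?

18/5

Outcomes with S + T = 10: (4,6), (5,5), (6,4), (7,3), (8,2), each with probability 1/48.
E[min(S, T) | S + T = 10] = (4 + 5 + 4 + 3 + 2) / 5 = 18/5.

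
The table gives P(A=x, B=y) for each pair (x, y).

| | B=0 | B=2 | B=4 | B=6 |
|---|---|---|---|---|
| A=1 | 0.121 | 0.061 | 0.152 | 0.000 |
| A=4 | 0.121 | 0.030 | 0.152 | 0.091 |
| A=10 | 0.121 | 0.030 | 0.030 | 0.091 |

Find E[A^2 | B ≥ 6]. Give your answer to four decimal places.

58.0000

P(B ≥ 6) = 0.182.
Σ A^2·P over the event = 16·(0.091) + 100·(0.091) = 10.556.
E[A^2 | B ≥ 6] = (10.556) / (0.182) = 58.0000.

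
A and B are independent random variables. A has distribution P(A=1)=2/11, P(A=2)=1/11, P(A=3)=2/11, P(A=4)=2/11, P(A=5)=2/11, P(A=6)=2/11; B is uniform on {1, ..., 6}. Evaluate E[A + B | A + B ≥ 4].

458/61

P(A + B ≥ 4) = 61/66.
Summing (A+B)·P(x,y) over outcomes with A + B ≥ 4 gives 229/33.
E[A + B | A + B ≥ 4] = (229/33) / (61/66) = 458/61.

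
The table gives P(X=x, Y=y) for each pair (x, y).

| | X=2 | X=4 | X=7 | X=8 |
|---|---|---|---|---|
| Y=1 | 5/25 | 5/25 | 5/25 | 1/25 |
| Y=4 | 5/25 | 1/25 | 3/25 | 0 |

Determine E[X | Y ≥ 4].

P(Y ≥ 4) = 9/25.
Σ X·P over the event = 2·(5/25) + 4·(1/25) + 7·(3/25) = 7/5.
E[X | Y ≥ 4] = (7/5) / (9/25) = 35/9.

35/9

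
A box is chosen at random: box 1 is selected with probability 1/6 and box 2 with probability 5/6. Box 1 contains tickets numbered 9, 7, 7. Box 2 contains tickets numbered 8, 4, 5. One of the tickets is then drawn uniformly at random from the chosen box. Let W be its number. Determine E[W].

6

E[W | box 1] = (9+7+7)/3 = 23/3.
E[W | box 2] = (8+4+5)/3 = 17/3.
E[W] = (1/6)·(23/3) + (5/6)·(17/3) = 6.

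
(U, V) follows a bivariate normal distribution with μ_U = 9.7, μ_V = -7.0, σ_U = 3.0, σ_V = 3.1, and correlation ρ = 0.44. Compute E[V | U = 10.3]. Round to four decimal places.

-6.7272

E[V | U=x] = μ_V + ρ(σ_V/σ_U)(x − μ_U) for jointly normal variables.
E[V | U=10.3] = -7.0 + (0.44)·(3.1/3.0)·(10.3 − (9.7)) = -7.0 + (0.45467)·(0.6) = -6.7272.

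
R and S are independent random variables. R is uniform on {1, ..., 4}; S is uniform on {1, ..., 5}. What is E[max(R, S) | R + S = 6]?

Outcomes with R + S = 6: (1,5), (2,4), (3,3), (4,2), each with probability 1/20.
E[max(R, S) | R + S = 6] = (5 + 4 + 3 + 4) / 4 = 4.

4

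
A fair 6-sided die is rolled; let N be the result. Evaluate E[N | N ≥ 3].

9/2

Given N ≥ 3, N is equally likely to be any of {3, 4, 5, 6}.
E[N | N ≥ 3] = (3 + 4 + 5 + 6) / 4 = 9/2.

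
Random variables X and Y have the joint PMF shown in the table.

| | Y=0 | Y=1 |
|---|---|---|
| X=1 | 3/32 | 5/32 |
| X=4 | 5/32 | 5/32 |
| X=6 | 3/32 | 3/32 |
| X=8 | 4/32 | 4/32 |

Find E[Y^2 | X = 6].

P(X = 6) = 3/16.
Summing Y^2·P(X=x,Y=y) over the conditioning event gives 3/32.
E[Y^2 | X = 6] = (3/32) / (3/16) = 1/2.

1/2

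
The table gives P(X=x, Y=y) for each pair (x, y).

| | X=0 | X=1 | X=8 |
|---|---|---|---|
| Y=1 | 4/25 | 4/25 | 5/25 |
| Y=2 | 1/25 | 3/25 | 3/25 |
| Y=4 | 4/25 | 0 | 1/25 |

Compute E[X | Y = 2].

P(Y = 2) = 7/25.
Σ X·P over the event = 0·(1/25) + 1·(3/25) + 8·(3/25) = 27/25.
E[X | Y = 2] = (27/25) / (7/25) = 27/7.

27/7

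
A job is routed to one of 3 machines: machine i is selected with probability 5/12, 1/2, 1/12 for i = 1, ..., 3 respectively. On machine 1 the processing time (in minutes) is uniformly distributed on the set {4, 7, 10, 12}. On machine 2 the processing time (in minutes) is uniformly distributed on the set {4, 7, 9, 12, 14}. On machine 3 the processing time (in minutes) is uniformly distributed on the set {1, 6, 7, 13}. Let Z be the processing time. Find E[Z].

43/5

E[Z | machine 1] = (4+7+10+12)/4 = 33/4.
E[Z | machine 2] = (4+7+9+12+14)/5 = 46/5.
E[Z | machine 3] = (1+6+7+13)/4 = 27/4.
E[Z] = (5/12)·(33/4) + (1/2)·(46/5) + (1/12)·(27/4) = 43/5.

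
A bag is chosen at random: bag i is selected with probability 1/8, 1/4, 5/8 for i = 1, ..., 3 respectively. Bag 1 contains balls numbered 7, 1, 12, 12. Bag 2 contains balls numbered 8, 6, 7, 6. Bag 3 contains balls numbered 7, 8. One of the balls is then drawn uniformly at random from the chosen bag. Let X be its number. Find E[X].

59/8

E[X | bag 1] = (7+1+12+12)/4 = 8.
E[X | bag 2] = (8+6+7+6)/4 = 27/4.
E[X | bag 3] = (7+8)/2 = 15/2.
E[X] = (1/8)·(8) + (1/4)·(27/4) + (5/8)·(15/2) = 59/8.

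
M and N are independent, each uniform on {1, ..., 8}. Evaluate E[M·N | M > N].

P(M > N) = 7/16.
Summing MN·P(x,y) over outcomes with M > N gives 273/32.
E[M·N | M > N] = (273/32) / (7/16) = 39/2.

39/2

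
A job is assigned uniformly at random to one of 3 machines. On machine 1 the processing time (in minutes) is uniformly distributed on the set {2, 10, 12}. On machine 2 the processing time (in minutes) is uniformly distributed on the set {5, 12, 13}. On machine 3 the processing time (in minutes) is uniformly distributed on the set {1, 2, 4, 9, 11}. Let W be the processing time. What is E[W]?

39/5

E[W | machine 1] = (2+10+12)/3 = 8.
E[W | machine 2] = (5+12+13)/3 = 10.
E[W | machine 3] = (1+2+4+9+11)/5 = 27/5.
By the law of total expectation,
E[W] = (1/3)·(8) + (1/3)·(10) + (1/3)·(27/5) = 39/5.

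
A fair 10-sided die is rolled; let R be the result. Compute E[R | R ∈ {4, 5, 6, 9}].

P(R ∈ {4, 5, 6, 9}) = 2/5.
Σ over the event: 4·1/10 + 5·1/10 + 6·1/10 + 9·1/10 = 12/5.
E[R | R ∈ {4, 5, 6, 9}] = (12/5) / (2/5) = 6.

6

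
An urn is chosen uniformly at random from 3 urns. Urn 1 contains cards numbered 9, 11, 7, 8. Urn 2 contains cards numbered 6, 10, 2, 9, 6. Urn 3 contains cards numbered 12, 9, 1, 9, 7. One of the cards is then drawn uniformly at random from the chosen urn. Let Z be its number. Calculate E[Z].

153/20

E[Z | urn 1] = (9+11+7+8)/4 = 35/4.
E[Z | urn 2] = (6+10+2+9+6)/5 = 33/5.
E[Z | urn 3] = (12+9+1+9+7)/5 = 38/5.
By the law of total expectation,
E[Z] = (1/3)·(35/4) + (1/3)·(33/5) + (1/3)·(38/5) = 153/20.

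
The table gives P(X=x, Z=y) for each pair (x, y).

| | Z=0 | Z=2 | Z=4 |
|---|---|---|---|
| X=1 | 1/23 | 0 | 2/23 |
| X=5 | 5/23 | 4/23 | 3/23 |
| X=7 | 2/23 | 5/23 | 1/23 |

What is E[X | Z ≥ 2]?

P(Z ≥ 2) = 15/23.
Summing X·P(X=x,Z=y) over the conditioning event gives 79/23.
E[X | Z ≥ 2] = (79/23) / (15/23) = 79/15.

79/15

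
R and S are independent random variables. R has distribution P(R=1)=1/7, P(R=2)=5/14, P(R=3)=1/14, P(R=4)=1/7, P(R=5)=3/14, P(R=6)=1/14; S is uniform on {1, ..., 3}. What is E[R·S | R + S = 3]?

P(R + S = 3) = 1/6.
Summing RS·P(x,y) over outcomes with R + S = 3 gives 1/3.
E[R·S | R + S = 3] = (1/3) / (1/6) = 2.

2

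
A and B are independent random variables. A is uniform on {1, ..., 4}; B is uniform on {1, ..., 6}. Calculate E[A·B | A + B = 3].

2

Outcomes with A + B = 3: (1,2), (2,1), each with probability 1/24.
E[A·B | A + B = 3] = (2 + 2) / 2 = 2.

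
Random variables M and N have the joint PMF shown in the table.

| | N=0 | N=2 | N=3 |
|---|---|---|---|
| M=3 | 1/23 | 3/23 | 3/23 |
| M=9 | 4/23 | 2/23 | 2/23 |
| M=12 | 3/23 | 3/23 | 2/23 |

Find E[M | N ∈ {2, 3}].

P(N ∈ {2, 3}) = 15/23.
Σ M·P over the event = 3·(3/23) + 3·(3/23) + 9·(2/23) + 9·(2/23) + 12·(3/23) + 12·(2/23) = 114/23.
E[M | N ∈ {2, 3}] = (114/23) / (15/23) = 38/5.

38/5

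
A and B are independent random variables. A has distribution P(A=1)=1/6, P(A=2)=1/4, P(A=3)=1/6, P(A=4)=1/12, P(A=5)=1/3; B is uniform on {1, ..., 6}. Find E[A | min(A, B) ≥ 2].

18/5

P(min(A, B) ≥ 2) = 25/36.
Summing A·P(x,y) over outcomes with min(A, B) ≥ 2 gives 5/2.
E[A | min(A, B) ≥ 2] = (5/2) / (25/36) = 18/5.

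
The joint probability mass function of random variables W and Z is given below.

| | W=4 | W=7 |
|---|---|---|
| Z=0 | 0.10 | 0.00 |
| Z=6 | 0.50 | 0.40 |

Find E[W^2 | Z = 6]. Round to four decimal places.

30.6667

P(Z = 6) = 0.90.
Σ W^2·P over the event = 16·(0.50) + 49·(0.40) = 27.60.
E[W^2 | Z = 6] = (27.60) / (0.90) = 30.6667.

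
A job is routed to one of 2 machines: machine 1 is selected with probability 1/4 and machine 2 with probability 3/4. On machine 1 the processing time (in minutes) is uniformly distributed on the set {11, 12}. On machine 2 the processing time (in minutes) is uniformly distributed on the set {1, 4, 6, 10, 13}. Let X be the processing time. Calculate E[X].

319/40

E[X | machine 1] = (11+12)/2 = 23/2.
E[X | machine 2] = (1+4+6+10+13)/5 = 34/5.
E[X] = (1/4)·(23/2) + (3/4)·(34/5) = 319/40.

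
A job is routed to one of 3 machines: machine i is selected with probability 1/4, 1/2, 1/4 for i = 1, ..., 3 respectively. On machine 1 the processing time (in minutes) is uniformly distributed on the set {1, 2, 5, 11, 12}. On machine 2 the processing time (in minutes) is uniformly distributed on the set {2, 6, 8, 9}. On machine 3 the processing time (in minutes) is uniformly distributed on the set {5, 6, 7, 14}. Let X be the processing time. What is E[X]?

267/40

E[X | machine 1] = (1+2+5+11+12)/5 = 31/5.
E[X | machine 2] = (2+6+8+9)/4 = 25/4.
E[X | machine 3] = (5+6+7+14)/4 = 8.
E[X] = (1/4)·(31/5) + (1/2)·(25/4) + (1/4)·(8) = 267/40.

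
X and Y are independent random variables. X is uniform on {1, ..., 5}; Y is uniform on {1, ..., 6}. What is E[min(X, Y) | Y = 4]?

14/5

Outcomes with Y = 4: (1,4), (2,4), (3,4), (4,4), (5,4), each with probability 1/30.
E[min(X, Y) | Y = 4] = (1 + 2 + 3 + 4 + 4) / 5 = 14/5.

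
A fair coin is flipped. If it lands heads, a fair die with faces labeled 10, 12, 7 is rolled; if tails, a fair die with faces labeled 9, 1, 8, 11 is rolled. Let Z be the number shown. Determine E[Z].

203/24

E[Z | heads] = (10+12+7)/3 = 29/3.
E[Z | tails] = (9+1+8+11)/4 = 29/4.
E[Z] = (1/2)·(29/3) + (1/2)·(29/4) = 203/24.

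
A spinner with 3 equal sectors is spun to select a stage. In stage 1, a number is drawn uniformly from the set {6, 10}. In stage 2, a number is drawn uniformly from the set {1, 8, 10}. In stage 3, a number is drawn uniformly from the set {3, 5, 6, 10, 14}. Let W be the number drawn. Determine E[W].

329/45

E[W | stage 1] = (6+10)/2 = 8.
E[W | stage 2] = (1+8+10)/3 = 19/3.
E[W | stage 3] = (3+5+6+10+14)/5 = 38/5.
E[W] = (1/3)·(8) + (1/3)·(19/3) + (1/3)·(38/5) = 329/45.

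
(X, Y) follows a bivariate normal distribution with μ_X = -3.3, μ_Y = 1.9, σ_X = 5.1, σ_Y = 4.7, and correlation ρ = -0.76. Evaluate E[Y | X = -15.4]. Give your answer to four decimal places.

10.3747

E[Y | X=x] = μ_Y + ρ(σ_Y/σ_X)(x − μ_X) for jointly normal variables.
E[Y | X=-15.4] = 1.9 + (-0.76)·(4.7/5.1)·(-15.4 − (-3.3)) = 1.9 + (-0.70039)·(-12.1) = 10.3747.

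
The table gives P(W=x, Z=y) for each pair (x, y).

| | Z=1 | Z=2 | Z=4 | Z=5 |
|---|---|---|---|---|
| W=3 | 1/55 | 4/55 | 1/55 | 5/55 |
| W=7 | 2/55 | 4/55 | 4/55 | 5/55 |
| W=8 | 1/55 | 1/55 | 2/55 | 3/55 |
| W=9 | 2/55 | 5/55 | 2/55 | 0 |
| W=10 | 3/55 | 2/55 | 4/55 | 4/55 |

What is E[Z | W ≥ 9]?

P(W ≥ 9) = 2/5.
Σ Z·P over the event = 1·(2/55) + 2·(5/55) + 4·(2/55) + 1·(3/55) + 2·(2/55) + 4·(4/55) + 5·(4/55) = 63/55.
E[Z | W ≥ 9] = (63/55) / (2/5) = 63/22.

63/22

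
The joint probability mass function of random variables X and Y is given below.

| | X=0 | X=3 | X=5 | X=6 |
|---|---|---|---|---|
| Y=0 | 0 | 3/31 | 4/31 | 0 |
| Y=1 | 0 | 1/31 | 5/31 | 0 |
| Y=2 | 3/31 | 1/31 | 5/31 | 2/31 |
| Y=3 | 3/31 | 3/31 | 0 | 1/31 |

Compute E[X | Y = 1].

P(Y = 1) = 6/31.
Σ X·P over the event = 3·(1/31) + 5·(5/31) = 28/31.
E[X | Y = 1] = (28/31) / (6/31) = 14/3.

14/3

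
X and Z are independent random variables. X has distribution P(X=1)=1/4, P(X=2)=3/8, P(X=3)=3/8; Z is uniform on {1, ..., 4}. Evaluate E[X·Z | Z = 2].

17/4

P(Z = 2) = 1/4.
Summing XZ·P(x,y) over outcomes with Z = 2 gives 17/16.
E[X·Z | Z = 2] = (17/16) / (1/4) = 17/4.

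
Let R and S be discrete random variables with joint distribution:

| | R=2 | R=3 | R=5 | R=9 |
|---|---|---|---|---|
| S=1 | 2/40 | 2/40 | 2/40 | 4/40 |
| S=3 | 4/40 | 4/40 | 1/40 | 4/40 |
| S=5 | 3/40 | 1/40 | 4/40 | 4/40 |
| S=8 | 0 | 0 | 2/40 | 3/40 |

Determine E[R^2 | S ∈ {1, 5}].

P(S ∈ {1, 5}) = 11/20.
Σ R^2·P over the event = 4·(2/40) + 4·(3/40) + 9·(2/40) + 9·(1/40) + 25·(2/40) + 25·(4/40) + 81·(4/40) + 81·(4/40) = 169/8.
E[R^2 | S ∈ {1, 5}] = (169/8) / (11/20) = 845/22.

845/22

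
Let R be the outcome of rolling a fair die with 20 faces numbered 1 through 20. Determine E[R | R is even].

Given R is even, R is equally likely to be any of {2, 4, 6, 8, 10, 12, 14, 16, 18, 20}.
E[R | R is even] = (2 + 4 + 6 + 8 + 10 + 12 + 14 + 16 + 18 + 20) / 10 = 11.

11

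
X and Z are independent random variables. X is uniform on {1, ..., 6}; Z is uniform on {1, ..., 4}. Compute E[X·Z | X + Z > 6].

29/2

P(X + Z > 6) = 5/12.
Summing XZ·P(x,y) over outcomes with X + Z > 6 gives 145/24.
E[X·Z | X + Z > 6] = (145/24) / (5/12) = 29/2.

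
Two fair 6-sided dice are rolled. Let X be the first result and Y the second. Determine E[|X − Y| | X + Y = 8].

12/5

P(X + Y = 8) = 5/36.
Summing |X−Y|·P(x,y) over outcomes with X + Y = 8 gives 1/3.
E[|X − Y| | X + Y = 8] = (1/3) / (5/36) = 12/5.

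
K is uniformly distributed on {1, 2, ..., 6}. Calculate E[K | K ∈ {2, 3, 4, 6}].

P(K ∈ {2, 3, 4, 6}) = 2/3.
Σ over the event: 2·1/6 + 3·1/6 + 4·1/6 + 6·1/6 = 5/2.
E[K | K ∈ {2, 3, 4, 6}] = (5/2) / (2/3) = 15/4.

15/4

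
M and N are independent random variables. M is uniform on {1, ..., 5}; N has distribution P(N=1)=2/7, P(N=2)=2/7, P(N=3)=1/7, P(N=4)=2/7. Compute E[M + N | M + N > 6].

77/10

P(M + N > 6) = 2/7.
Summing (M+N)·P(x,y) over outcomes with M + N > 6 gives 11/5.
E[M + N | M + N > 6] = (11/5) / (2/7) = 77/10.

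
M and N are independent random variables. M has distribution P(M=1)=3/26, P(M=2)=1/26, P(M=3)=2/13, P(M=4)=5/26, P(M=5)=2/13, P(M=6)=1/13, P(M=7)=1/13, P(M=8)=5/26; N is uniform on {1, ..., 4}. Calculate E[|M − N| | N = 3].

P(N = 3) = 1/4.
Summing |M−N|·P(x,y) over outcomes with N = 3 gives 59/104.
E[|M − N| | N = 3] = (59/104) / (1/4) = 59/26.

59/26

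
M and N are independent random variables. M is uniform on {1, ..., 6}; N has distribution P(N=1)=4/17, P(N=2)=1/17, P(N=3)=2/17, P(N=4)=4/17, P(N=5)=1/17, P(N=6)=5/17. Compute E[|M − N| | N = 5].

P(N = 5) = 1/17.
Summing |M−N|·P(x,y) over outcomes with N = 5 gives 11/102.
E[|M − N| | N = 5] = (11/102) / (1/17) = 11/6.

11/6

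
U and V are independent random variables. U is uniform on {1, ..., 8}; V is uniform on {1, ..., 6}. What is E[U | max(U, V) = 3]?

Outcomes with max(U, V) = 3: (1,3), (2,3), (3,1), (3,2), (3,3), each with probability 1/48.
E[U | max(U, V) = 3] = (1 + 2 + 3 + 3 + 3) / 5 = 12/5.

12/5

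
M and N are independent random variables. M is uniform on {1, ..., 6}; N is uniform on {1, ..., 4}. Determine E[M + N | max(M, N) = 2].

Outcomes with max(M, N) = 2: (1,2), (2,1), (2,2), each with probability 1/24.
E[M + N | max(M, N) = 2] = (3 + 3 + 4) / 3 = 10/3.

10/3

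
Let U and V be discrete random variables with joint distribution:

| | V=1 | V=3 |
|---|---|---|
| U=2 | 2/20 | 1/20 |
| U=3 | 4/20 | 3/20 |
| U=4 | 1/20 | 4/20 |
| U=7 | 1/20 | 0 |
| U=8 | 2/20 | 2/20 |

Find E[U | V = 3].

P(V = 3) = 1/2.
Σ U·P over the event = 2·(1/20) + 3·(3/20) + 4·(4/20) + 8·(2/20) = 43/20.
E[U | V = 3] = (43/20) / (1/2) = 43/10.

43/10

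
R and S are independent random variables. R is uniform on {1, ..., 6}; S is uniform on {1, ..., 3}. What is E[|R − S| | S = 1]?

P(S = 1) = 1/3.
Summing |R−S|·P(x,y) over outcomes with S = 1 gives 5/6.
E[|R − S| | S = 1] = (5/6) / (1/3) = 5/2.

5/2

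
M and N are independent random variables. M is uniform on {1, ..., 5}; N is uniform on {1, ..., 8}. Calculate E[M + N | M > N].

6

Outcomes with M > N: (2,1), (3,1), (3,2), (4,1), (4,2), (4,3), (5,1), (5,2), (5,3), (5,4), each with probability 1/40.
E[M + N | M > N] = (3 + 4 + 5 + 5 + 6 + 7 + 6 + 7 + 8 + 9) / 10 = 6.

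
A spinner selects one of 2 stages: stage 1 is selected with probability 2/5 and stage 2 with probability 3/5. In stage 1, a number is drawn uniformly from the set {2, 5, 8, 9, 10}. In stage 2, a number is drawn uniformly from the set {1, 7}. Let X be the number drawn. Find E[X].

128/25

E[X | stage 1] = (2+5+8+9+10)/5 = 34/5.
E[X | stage 2] = (1+7)/2 = 4.
By the law of total expectation,
E[X] = (2/5)·(34/5) + (3/5)·(4) = 128/25.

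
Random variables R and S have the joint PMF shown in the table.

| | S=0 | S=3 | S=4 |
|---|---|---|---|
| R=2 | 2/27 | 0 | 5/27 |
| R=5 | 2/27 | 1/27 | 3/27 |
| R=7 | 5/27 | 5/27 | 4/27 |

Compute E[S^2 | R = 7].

P(R = 7) = 14/27.
Σ S^2·P over the event = 0·(5/27) + 9·(5/27) + 16·(4/27) = 109/27.
E[S^2 | R = 7] = (109/27) / (14/27) = 109/14.

109/14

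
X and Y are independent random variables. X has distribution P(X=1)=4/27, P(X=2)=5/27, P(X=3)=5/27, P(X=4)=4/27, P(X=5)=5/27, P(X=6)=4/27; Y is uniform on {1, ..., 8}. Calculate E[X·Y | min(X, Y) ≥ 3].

220/9

P(min(X, Y) ≥ 3) = 1/2.
Summing XY·P(x,y) over outcomes with min(X, Y) ≥ 3 gives 110/9.
E[X·Y | min(X, Y) ≥ 3] = (110/9) / (1/2) = 220/9.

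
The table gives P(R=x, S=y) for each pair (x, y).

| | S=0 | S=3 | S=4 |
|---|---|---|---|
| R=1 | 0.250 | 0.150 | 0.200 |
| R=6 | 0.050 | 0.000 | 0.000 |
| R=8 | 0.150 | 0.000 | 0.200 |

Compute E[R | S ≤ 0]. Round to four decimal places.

P(S ≤ 0) = 0.450.
Σ R·P over the event = 1·(0.250) + 6·(0.050) + 8·(0.150) = 1.750.
E[R | S ≤ 0] = (1.750) / (0.450) = 3.8889.

3.8889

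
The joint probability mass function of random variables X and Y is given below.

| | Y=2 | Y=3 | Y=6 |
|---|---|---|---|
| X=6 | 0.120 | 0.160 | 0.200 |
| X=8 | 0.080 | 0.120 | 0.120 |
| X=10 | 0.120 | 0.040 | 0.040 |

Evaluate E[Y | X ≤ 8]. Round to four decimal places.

P(X ≤ 8) = 0.800.
Σ Y·P over the event = 2·(0.120) + 3·(0.160) + 6·(0.200) + 2·(0.080) + 3·(0.120) + 6·(0.120) = 3.160.
E[Y | X ≤ 8] = (3.160) / (0.800) = 3.9500.

3.9500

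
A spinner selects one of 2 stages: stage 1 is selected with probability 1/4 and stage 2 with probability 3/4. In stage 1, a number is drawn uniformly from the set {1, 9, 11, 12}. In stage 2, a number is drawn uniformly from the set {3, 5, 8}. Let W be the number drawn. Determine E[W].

E[W | stage 1] = (1+9+11+12)/4 = 33/4.
E[W | stage 2] = (3+5+8)/3 = 16/3.
E[W] = (1/4)·(33/4) + (3/4)·(16/3) = 97/16.

97/16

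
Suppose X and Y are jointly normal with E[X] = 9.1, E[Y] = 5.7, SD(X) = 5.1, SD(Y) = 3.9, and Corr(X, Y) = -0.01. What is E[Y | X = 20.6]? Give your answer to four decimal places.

5.6121

For a bivariate normal, E[Y | X=x] = μ_Y + ρ·(σ_Y/σ_X)·(x − μ_X).
E[Y | X=20.6] = 5.7 + (-0.01)·(3.9/5.1)·(20.6 − (9.1)) = 5.7 + (-0.0076471)·(11.5) = 5.6121.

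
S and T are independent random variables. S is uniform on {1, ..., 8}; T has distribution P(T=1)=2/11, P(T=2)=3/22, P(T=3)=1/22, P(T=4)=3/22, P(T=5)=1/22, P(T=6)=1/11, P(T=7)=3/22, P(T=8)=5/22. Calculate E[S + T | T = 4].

P(T = 4) = 3/22.
Summing (S+T)·P(x,y) over outcomes with T = 4 gives 51/44.
E[S + T | T = 4] = (51/44) / (3/22) = 17/2.

17/2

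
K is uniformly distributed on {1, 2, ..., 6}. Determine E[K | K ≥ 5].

Given K ≥ 5, K is equally likely to be any of {5, 6}.
E[K | K ≥ 5] = (5 + 6) / 2 = 11/2.

11/2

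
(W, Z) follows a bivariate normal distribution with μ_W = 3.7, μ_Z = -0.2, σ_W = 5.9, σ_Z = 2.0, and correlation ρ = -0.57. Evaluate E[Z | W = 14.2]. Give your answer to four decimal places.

-2.2288

E[Z | W=x] = μ_Z + ρ(σ_Z/σ_W)(x − μ_W) for jointly normal variables.
E[Z | W=14.2] = -0.2 + (-0.57)·(2.0/5.9)·(14.2 − (3.7)) = -0.2 + (-0.19322)·(10.5) = -2.2288.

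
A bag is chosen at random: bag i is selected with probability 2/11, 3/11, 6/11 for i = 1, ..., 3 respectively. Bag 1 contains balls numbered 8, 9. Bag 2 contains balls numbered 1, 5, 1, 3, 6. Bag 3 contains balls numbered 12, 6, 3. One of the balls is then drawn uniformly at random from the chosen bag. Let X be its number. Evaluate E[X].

E[X | bag 1] = (8+9)/2 = 17/2.
E[X | bag 2] = (1+5+1+3+6)/5 = 16/5.
E[X | bag 3] = (12+6+3)/3 = 7.
By the law of total expectation,
E[X] = (2/11)·(17/2) + (3/11)·(16/5) + (6/11)·(7) = 343/55.

343/55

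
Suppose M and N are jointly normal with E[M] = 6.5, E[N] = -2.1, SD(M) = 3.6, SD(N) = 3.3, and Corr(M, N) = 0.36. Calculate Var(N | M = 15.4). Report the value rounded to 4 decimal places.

9.4787

For a bivariate normal, Var(N | M=x) = σ_N²(1 − ρ²).
Var(N | M=15.4) = (3.3)²·(1 − (0.36)²) = 10.89·0.8704 = 9.4787.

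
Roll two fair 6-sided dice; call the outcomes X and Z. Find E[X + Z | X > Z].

7

P(X > Z) = 5/12.
Summing (X+Z)·P(x,y) over outcomes with X > Z gives 35/12.
E[X + Z | X > Z] = (35/12) / (5/12) = 7.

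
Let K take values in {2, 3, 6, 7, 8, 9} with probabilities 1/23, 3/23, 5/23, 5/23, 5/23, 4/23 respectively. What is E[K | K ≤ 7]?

38/7

P(K ≤ 7) = 14/23.
Σ over the event: 2·1/23 + 3·3/23 + 6·5/23 + 7·5/23 = 76/23.
E[K | K ≤ 7] = (76/23) / (14/23) = 38/7.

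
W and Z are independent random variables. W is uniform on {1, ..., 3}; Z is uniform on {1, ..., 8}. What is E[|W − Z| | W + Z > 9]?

Outcomes with W + Z > 9: (2,8), (3,7), (3,8), each with probability 1/24.
E[|W − Z| | W + Z > 9] = (6 + 4 + 5) / 3 = 5.

5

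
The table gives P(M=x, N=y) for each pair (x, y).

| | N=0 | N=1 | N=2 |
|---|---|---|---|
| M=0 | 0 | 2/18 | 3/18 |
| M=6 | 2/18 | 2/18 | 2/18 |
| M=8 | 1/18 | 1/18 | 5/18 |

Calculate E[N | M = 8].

11/7

P(M = 8) = 7/18.
Σ N·P over the event = 0·(1/18) + 1·(1/18) + 2·(5/18) = 11/18.
E[N | M = 8] = (11/18) / (7/18) = 11/7.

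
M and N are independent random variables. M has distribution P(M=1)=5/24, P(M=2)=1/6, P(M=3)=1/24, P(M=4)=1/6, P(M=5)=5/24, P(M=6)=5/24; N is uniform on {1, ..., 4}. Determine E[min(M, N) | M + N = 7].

2

P(M + N = 7) = 5/32.
Summing min(M,N)·P(x,y) over outcomes with M + N = 7 gives 5/16.
E[min(M, N) | M + N = 7] = (5/16) / (5/32) = 2.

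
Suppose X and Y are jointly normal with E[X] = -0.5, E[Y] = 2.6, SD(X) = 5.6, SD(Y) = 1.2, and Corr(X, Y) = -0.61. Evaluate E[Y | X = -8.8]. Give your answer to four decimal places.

3.6849

The regression of Y on X has slope ρ·σ_Y/σ_X and passes through (μ_X, μ_Y).
E[Y | X=-8.8] = 2.6 + (-0.61)·(1.2/5.6)·(-8.8 − (-0.5)) = 2.6 + (-0.13071)·(-8.3) = 3.6849.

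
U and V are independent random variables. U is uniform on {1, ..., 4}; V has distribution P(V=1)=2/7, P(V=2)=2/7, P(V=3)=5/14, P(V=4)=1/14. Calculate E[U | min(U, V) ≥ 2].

3

P(min(U, V) ≥ 2) = 15/28.
Summing U·P(x,y) over outcomes with min(U, V) ≥ 2 gives 45/28.
E[U | min(U, V) ≥ 2] = (45/28) / (15/28) = 3.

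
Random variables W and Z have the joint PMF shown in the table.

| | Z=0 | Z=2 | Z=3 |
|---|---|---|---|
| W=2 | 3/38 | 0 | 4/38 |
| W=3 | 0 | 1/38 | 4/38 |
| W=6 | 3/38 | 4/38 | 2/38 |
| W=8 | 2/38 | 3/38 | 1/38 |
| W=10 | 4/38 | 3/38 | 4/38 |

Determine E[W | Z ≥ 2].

161/26

P(Z ≥ 2) = 13/19.
Summing W·P(W=x,Z=y) over the conditioning event gives 161/38.
E[W | Z ≥ 2] = (161/38) / (13/19) = 161/26.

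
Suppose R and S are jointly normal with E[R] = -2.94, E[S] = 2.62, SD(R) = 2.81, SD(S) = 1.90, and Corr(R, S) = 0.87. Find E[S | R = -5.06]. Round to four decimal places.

The regression of S on R has slope ρ·σ_S/σ_R and passes through (μ_R, μ_S).
E[S | R=-5.06] = 2.62 + (0.87)·(1.90/2.81)·(-5.06 − (-2.94)) = 2.62 + (0.58826)·(-2.12) = 1.3729.

1.3729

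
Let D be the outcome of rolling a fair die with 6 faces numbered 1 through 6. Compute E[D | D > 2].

Given D > 2, D is equally likely to be any of {3, 4, 5, 6}.
E[D | D > 2] = (3 + 4 + 5 + 6) / 4 = 9/2.

9/2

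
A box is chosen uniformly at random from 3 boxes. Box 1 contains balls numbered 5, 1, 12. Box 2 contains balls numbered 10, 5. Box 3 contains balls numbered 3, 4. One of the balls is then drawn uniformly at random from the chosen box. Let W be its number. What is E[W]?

17/3

E[W | box 1] = (5+1+12)/3 = 6.
E[W | box 2] = (10+5)/2 = 15/2.
E[W | box 3] = (3+4)/2 = 7/2.
E[W] = (1/3)·(6) + (1/3)·(15/2) + (1/3)·(7/2) = 17/3.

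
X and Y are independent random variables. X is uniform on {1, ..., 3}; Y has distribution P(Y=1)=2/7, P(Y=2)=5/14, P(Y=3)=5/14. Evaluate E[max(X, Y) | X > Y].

35/13

P(X > Y) = 13/42.
Summing max(X,Y)·P(x,y) over outcomes with X > Y gives 5/6.
E[max(X, Y) | X > Y] = (5/6) / (13/42) = 35/13.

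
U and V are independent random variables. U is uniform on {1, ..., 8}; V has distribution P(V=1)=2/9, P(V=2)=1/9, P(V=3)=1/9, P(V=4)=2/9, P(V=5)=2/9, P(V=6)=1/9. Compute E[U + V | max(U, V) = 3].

P(max(U, V) = 3) = 1/12.
Summing (U+V)·P(x,y) over outcomes with max(U, V) = 3 gives 7/18.
E[U + V | max(U, V) = 3] = (7/18) / (1/12) = 14/3.

14/3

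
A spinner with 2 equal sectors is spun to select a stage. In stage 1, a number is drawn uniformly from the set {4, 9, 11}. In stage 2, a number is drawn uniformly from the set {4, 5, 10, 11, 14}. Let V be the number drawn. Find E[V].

E[V | stage 1] = (4+9+11)/3 = 8.
E[V | stage 2] = (4+5+10+11+14)/5 = 44/5.
E[V] = (1/2)·(8) + (1/2)·(44/5) = 42/5.

42/5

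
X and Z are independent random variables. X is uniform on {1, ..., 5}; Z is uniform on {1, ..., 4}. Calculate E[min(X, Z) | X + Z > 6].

19/6

Outcomes with X + Z > 6: (3,4), (4,3), (4,4), (5,2), (5,3), (5,4), each with probability 1/20.
E[min(X, Z) | X + Z > 6] = (3 + 3 + 4 + 2 + 3 + 4) / 6 = 19/6.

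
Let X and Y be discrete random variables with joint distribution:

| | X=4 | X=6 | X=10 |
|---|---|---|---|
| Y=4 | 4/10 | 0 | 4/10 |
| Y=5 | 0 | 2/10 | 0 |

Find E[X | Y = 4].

7

P(Y = 4) = 4/5.
Σ X·P over the event = 4·(4/10) + 10·(4/10) = 28/5.
E[X | Y = 4] = (28/5) / (4/5) = 7.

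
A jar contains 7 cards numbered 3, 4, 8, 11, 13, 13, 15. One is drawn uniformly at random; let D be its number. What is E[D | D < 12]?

P(D < 12) = 4/7.
Σ over the event: 3·1/7 + 4·1/7 + 8·1/7 + 11·1/7 = 26/7.
E[D | D < 12] = (26/7) / (4/7) = 13/2.

13/2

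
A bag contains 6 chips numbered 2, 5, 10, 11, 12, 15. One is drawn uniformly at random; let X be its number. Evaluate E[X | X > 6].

P(X > 6) = 2/3.
Σ over the event: 10·1/6 + 11·1/6 + 12·1/6 + 15·1/6 = 8.
E[X | X > 6] = (8) / (2/3) = 12.

12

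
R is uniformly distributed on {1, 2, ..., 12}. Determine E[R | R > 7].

Given R > 7, R is equally likely to be any of {8, 9, 10, 11, 12}.
E[R | R > 7] = (8 + 9 + 10 + 11 + 12) / 5 = 10.

10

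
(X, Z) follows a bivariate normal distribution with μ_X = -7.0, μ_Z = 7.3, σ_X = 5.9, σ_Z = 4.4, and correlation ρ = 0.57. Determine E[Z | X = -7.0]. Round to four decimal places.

7.3000

For a bivariate normal, E[Z | X=x] = μ_Z + ρ·(σ_Z/σ_X)·(x − μ_X).
E[Z | X=-7.0] = 7.3 + (0.57)·(4.4/5.9)·(-7.0 − (-7.0)) = 7.3 + (0.42508)·(0) = 7.3000.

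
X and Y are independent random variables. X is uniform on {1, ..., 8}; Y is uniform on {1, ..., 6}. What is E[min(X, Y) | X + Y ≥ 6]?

P(X + Y ≥ 6) = 19/24.
Summing min(X,Y)·P(x,y) over outcomes with X + Y ≥ 6 gives 5/2.
E[min(X, Y) | X + Y ≥ 6] = (5/2) / (19/24) = 60/19.

60/19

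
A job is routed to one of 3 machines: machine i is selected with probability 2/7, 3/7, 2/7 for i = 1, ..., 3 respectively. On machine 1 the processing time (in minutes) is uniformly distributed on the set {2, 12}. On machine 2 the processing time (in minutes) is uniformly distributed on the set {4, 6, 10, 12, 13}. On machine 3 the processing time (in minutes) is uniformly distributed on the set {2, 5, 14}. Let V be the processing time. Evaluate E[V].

55/7

E[V | machine 1] = (2+12)/2 = 7.
E[V | machine 2] = (4+6+10+12+13)/5 = 9.
E[V | machine 3] = (2+5+14)/3 = 7.
E[V] = (2/7)·(7) + (3/7)·(9) + (2/7)·(7) = 55/7.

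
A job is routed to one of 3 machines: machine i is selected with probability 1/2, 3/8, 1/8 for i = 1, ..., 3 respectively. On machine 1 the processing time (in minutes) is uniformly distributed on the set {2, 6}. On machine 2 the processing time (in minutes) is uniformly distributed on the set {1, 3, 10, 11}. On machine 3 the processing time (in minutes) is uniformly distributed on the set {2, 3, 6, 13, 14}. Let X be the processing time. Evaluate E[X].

E[X | machine 1] = (2+6)/2 = 4.
E[X | machine 2] = (1+3+10+11)/4 = 25/4.
E[X | machine 3] = (2+3+6+13+14)/5 = 38/5.
E[X] = (1/2)·(4) + (3/8)·(25/4) + (1/8)·(38/5) = 847/160.

847/160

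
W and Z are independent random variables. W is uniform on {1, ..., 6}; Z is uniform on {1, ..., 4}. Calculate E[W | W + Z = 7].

P(W + Z = 7) = 1/6.
Summing W·P(x,y) over outcomes with W + Z = 7 gives 3/4.
E[W | W + Z = 7] = (3/4) / (1/6) = 9/2.

9/2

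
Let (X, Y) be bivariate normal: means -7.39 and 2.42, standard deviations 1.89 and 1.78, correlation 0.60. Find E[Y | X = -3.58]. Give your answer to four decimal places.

4.5730

E[Y | X=x] = μ_Y + ρ(σ_Y/σ_X)(x − μ_X) for jointly normal variables.
E[Y | X=-3.58] = 2.42 + (0.60)·(1.78/1.89)·(-3.58 − (-7.39)) = 2.42 + (0.56508)·(3.81) = 4.5730.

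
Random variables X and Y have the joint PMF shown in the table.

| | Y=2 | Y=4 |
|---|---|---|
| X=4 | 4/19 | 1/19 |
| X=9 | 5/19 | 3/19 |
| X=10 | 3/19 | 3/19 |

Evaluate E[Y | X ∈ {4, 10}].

30/11

P(X ∈ {4, 10}) = 11/19.
Σ Y·P over the event = 2·(4/19) + 4·(1/19) + 2·(3/19) + 4·(3/19) = 30/19.
E[Y | X ∈ {4, 10}] = (30/19) / (11/19) = 30/11.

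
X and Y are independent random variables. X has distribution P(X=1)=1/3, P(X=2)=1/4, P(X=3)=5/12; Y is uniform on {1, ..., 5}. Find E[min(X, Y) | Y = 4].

25/12

P(Y = 4) = 1/5.
Summing min(X,Y)·P(x,y) over outcomes with Y = 4 gives 5/12.
E[min(X, Y) | Y = 4] = (5/12) / (1/5) = 25/12.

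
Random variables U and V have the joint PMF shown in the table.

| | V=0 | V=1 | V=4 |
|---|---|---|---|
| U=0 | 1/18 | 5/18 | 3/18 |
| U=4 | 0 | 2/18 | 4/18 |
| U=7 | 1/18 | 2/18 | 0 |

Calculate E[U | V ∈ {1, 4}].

19/8

P(V ∈ {1, 4}) = 8/9.
Σ U·P over the event = 0·(5/18) + 0·(3/18) + 4·(2/18) + 4·(4/18) + 7·(2/18) = 19/9.
E[U | V ∈ {1, 4}] = (19/9) / (8/9) = 19/8.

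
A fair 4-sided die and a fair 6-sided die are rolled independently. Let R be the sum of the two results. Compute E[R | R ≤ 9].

134/23

P(R ≤ 9) = 23/24.
Σ over the event: 2·1/24 + 3·1/12 + 4·1/8 + 5·1/6 + 6·1/6 + 7·1/6 + 8·1/8 + 9·1/12 = 67/12.
E[R | R ≤ 9] = (67/12) / (23/24) = 134/23.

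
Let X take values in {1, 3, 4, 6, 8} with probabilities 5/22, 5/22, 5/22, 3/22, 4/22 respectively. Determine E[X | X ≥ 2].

5

P(X ≥ 2) = 17/22.
Σ over the event: 3·5/22 + 4·5/22 + 6·3/22 + 8·2/11 = 85/22.
E[X | X ≥ 2] = (85/22) / (17/22) = 5.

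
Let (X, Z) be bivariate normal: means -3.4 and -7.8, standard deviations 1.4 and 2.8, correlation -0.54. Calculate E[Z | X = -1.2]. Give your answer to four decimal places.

-10.1760

The regression of Z on X has slope ρ·σ_Z/σ_X and passes through (μ_X, μ_Z).
E[Z | X=-1.2] = -7.8 + (-0.54)·(2.8/1.4)·(-1.2 − (-3.4)) = -7.8 + (-1.08)·(2.2) = -10.1760.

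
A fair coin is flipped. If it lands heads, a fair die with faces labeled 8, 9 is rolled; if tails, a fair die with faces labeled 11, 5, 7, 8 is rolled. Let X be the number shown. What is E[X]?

E[X | heads] = (8+9)/2 = 17/2.
E[X | tails] = (11+5+7+8)/4 = 31/4.
By the law of total expectation,
E[X] = (1/2)·(17/2) + (1/2)·(31/4) = 65/8.

65/8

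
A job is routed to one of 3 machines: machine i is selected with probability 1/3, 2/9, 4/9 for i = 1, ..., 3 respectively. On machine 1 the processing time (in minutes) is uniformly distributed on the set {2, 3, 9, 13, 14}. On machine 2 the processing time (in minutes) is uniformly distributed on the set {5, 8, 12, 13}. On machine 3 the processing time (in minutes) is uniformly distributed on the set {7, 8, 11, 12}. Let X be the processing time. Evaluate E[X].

136/15

E[X | machine 1] = (2+3+9+13+14)/5 = 41/5.
E[X | machine 2] = (5+8+12+13)/4 = 19/2.
E[X | machine 3] = (7+8+11+12)/4 = 19/2.
E[X] = (1/3)·(41/5) + (2/9)·(19/2) + (4/9)·(19/2) = 136/15.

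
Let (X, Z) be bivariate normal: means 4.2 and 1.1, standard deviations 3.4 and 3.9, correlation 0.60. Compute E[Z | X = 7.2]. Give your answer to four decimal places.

3.1647

For a bivariate normal, E[Z | X=x] = μ_Z + ρ·(σ_Z/σ_X)·(x − μ_X).
E[Z | X=7.2] = 1.1 + (0.60)·(3.9/3.4)·(7.2 − (4.2)) = 1.1 + (0.68824)·(3) = 3.1647.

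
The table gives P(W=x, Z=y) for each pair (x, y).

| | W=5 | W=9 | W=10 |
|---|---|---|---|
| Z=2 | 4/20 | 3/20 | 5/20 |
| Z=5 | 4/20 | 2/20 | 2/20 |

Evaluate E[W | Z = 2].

P(Z = 2) = 3/5.
Σ W·P over the event = 5·(4/20) + 9·(3/20) + 10·(5/20) = 97/20.
E[W | Z = 2] = (97/20) / (3/5) = 97/12.

97/12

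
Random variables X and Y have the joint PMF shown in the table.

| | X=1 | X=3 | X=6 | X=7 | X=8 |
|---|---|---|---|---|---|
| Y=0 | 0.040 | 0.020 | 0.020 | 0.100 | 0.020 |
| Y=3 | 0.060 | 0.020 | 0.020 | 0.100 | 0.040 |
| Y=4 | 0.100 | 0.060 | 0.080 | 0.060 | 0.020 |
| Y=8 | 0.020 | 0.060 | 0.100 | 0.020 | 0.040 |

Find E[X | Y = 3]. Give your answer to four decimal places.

P(Y = 3) = 0.240.
Summing X·P(X=x,Y=y) over the conditioning event gives 1.260.
E[X | Y = 3] = (1.260) / (0.240) = 5.2500.

5.2500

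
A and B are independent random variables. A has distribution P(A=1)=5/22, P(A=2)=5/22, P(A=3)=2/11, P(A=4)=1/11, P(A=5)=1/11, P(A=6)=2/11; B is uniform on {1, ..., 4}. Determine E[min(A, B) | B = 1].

1

P(B = 1) = 1/4.
Summing min(A,B)·P(x,y) over outcomes with B = 1 gives 1/4.
E[min(A, B) | B = 1] = (1/4) / (1/4) = 1.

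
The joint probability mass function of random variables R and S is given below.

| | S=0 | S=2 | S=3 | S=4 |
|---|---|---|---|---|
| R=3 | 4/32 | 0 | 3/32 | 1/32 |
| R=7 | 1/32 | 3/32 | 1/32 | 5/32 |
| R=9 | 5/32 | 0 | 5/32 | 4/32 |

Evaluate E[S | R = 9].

P(R = 9) = 7/16.
Σ S·P over the event = 0·(5/32) + 3·(5/32) + 4·(4/32) = 31/32.
E[S | R = 9] = (31/32) / (7/16) = 31/14.

31/14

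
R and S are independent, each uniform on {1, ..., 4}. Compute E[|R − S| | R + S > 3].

P(R + S > 3) = 13/16.
Summing |R−S|·P(x,y) over outcomes with R + S > 3 gives 9/8.
E[|R − S| | R + S > 3] = (9/8) / (13/16) = 18/13.

18/13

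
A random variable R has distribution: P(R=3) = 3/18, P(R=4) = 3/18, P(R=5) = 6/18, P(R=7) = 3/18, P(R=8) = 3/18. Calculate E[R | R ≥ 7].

P(R ≥ 7) = 1/3.
Σ over the event: 7·1/6 + 8·1/6 = 5/2.
E[R | R ≥ 7] = (5/2) / (1/3) = 15/2.

15/2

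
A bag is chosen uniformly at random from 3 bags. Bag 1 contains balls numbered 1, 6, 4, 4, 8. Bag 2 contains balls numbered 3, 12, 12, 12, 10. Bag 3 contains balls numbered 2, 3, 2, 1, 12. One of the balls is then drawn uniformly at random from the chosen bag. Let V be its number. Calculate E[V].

E[V | bag 1] = (1+6+4+4+8)/5 = 23/5.
E[V | bag 2] = (3+12+12+12+10)/5 = 49/5.
E[V | bag 3] = (2+3+2+1+12)/5 = 4.
E[V] = (1/3)·(23/5) + (1/3)·(49/5) + (1/3)·(4) = 92/15.

92/15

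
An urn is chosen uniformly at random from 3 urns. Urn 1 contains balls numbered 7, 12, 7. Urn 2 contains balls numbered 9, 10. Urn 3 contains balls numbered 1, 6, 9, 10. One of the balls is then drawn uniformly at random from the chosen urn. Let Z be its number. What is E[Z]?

E[Z | urn 1] = (7+12+7)/3 = 26/3.
E[Z | urn 2] = (9+10)/2 = 19/2.
E[Z | urn 3] = (1+6+9+10)/4 = 13/2.
By the law of total expectation,
E[Z] = (1/3)·(26/3) + (1/3)·(19/2) + (1/3)·(13/2) = 74/9.

74/9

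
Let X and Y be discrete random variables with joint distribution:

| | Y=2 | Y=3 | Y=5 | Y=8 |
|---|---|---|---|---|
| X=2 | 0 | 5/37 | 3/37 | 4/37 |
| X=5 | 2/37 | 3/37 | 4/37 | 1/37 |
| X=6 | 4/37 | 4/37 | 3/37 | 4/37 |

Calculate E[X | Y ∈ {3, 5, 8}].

P(Y ∈ {3, 5, 8}) = 31/37.
Summing X·P(X=x,Y=y) over the conditioning event gives 130/37.
E[X | Y ∈ {3, 5, 8}] = (130/37) / (31/37) = 130/31.

130/31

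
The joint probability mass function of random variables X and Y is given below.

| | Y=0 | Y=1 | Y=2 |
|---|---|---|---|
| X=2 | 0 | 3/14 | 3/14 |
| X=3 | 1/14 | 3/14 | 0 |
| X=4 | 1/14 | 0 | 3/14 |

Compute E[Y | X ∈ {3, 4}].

P(X ∈ {3, 4}) = 4/7.
Σ Y·P over the event = 0·(1/14) + 1·(3/14) + 0·(1/14) + 2·(3/14) = 9/14.
E[Y | X ∈ {3, 4}] = (9/14) / (4/7) = 9/8.

9/8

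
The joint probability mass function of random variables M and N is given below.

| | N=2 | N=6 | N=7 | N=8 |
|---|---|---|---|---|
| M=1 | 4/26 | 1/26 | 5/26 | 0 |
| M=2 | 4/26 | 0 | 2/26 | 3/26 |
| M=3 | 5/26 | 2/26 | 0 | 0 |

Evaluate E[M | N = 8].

P(N = 8) = 3/26.
Σ M·P over the event = 2·(3/26) = 3/13.
E[M | N = 8] = (3/13) / (3/26) = 2.

2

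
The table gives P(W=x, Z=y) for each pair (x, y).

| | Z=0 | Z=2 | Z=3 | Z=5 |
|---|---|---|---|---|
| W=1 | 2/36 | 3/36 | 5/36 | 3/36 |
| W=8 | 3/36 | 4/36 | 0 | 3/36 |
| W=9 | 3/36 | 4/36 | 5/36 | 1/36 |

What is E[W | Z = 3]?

P(Z = 3) = 5/18.
Summing W·P(W=x,Z=y) over the conditioning event gives 25/18.
E[W | Z = 3] = (25/18) / (5/18) = 5.

5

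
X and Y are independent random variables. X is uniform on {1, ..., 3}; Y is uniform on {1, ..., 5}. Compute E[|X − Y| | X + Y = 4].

P(X + Y = 4) = 1/5.
Summing |X−Y|·P(x,y) over outcomes with X + Y = 4 gives 4/15.
E[|X − Y| | X + Y = 4] = (4/15) / (1/5) = 4/3.

4/3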